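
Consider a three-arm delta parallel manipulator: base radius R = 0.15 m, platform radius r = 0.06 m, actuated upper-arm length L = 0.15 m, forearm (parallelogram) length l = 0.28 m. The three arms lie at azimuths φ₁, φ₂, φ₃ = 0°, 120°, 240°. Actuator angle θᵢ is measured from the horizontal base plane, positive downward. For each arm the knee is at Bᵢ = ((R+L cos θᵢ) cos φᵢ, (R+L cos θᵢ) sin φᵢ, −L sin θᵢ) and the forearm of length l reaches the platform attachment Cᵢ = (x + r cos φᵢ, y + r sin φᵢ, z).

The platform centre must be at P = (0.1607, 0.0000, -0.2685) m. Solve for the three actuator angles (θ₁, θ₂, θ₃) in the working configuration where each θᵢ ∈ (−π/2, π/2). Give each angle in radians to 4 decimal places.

rotate P by −φ1: (0.1607, 0.0000, -0.2685)
  A=-0.0707, B=-0.2685, C=(l²−L²−A²−y'²−z²)/(2L)=-0.0706
  √(A²+B²)=0.2777;  θ1 = -1.8283+1.8280 ≈ -0.0002
arm 2 (φ=120.0°): x'=-0.0803, y'=-0.1392
  A=0.1703, B=-0.2685, C=(l²−L²−A²−y'²−z²)/(2L)=-0.2153
  γ=atan2(-0.2685,0.1703)=-1.0054;  ψ=arccos(-0.6770)=2.3144;  θ2=γ+ψ≈1.3090
rotate P by −φ3: (-0.0804, 0.1392, -0.2685)
  A=0.1704, B=-0.2685, C=(l²−L²−A²−y'²−z²)/(2L)=-0.2153
  γ=atan2(-0.2685,0.1704)=-1.0054;  ψ=arccos(-0.6770)=2.3144;  θ3=γ+ψ≈1.3090

θ₁ = -0.0002, θ₂ = 1.3090, θ₃ = 1.3090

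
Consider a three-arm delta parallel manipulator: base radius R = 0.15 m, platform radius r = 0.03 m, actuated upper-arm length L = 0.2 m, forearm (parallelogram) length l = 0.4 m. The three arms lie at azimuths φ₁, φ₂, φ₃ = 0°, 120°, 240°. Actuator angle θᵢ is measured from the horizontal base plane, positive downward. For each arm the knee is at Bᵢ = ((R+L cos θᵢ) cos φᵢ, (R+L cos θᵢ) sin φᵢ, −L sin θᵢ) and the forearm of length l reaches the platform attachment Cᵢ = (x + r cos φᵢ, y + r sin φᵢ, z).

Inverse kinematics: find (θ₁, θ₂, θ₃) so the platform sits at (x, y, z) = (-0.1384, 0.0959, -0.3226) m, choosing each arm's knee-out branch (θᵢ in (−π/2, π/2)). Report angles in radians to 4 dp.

rotate P by −φ1: (-0.1384, 0.0959, -0.3226)
  e−x'=0.2584;  (l²−L²−(e−x')²−y'²−z²)/2L = -0.1501
  θ1 = atan2(B,A) + arccos(C/0.4133) = 1.0470
rotate P by −φ2: (0.1523, 0.0719, -0.3226)
  A cos θ + B sin θ = C:  -0.0323·cos θ + -0.3226·sin θ = 0.0243
  √(A²+B²)=0.3242;  θ2 = -1.6704+1.4958 ≈ -0.1747
arm 3 (φ=240.0°): x'=-0.0139, y'=-0.1678
  A=0.1339, B=-0.3226, C=(l²−L²−A²−y'²−z²)/(2L)=-0.0754
  √(A²+B²)=0.3493;  θ3 = -1.1775+1.7883 ≈ 0.6108

θ₁ = 1.0470, θ₂ = -0.1747, θ₃ = 0.6108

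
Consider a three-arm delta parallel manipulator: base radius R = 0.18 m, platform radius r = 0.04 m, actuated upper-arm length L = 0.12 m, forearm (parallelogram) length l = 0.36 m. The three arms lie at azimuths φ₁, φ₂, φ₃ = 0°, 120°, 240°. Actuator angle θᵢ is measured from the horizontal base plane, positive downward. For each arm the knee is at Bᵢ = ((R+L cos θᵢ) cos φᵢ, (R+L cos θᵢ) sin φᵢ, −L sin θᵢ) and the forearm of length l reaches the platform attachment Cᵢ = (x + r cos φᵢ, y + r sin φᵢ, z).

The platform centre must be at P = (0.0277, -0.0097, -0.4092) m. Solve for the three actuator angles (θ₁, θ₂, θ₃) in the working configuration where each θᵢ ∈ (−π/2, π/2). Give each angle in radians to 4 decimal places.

arm 1 (φ=0.0°): x'=0.0277, y'=-0.0097
  A cos θ + B sin θ = C:  0.1123·cos θ + -0.4092·sin θ = -0.2706
  θ1 = atan2(B,A) + arccos(C/0.4243) = 0.9594
φ2=120.0° → target in arm frame (-0.0223, -0.0191)
  A=0.1623, B=-0.4092, C=(l²−L²−A²−y'²−z²)/(2L)=-0.3289
  γ=atan2(-0.4092,0.1623)=-1.1933;  ψ=arccos(-0.7472)=2.4146;  θ2=γ+ψ≈1.2213
φ3=240.0° → target in arm frame (-0.0054, 0.0288)
  A cos θ + B sin θ = C:  0.1454·cos θ + -0.4092·sin θ = -0.3093
  θ3 = atan2(B,A) + arccos(C/0.4343) = 1.1342

θ₁ = 0.9594, θ₂ = 1.2213, θ₃ = 1.1342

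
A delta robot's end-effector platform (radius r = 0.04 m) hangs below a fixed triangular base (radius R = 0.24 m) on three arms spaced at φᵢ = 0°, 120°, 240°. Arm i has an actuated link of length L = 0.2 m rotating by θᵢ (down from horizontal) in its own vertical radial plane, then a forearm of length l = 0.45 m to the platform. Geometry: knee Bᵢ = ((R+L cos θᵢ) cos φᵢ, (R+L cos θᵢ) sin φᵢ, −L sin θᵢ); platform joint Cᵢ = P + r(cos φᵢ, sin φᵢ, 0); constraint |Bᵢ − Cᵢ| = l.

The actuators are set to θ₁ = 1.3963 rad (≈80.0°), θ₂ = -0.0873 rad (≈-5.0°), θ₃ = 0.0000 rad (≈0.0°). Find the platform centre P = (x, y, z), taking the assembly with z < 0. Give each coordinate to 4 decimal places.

(-0.2078, 0.0069, -0.2786)

arm 1 at φ=0.0°: ρ1 = 0.2347;  O1 = (0.2347, 0.0000, -0.1970)
arm 2 at φ=120.0°: ρ2 = 0.3992;  O2 = (-0.1996, 0.3458, 0.0174)
O3 = (0.4000·cos240.0°, 0.4000·sin240.0°, 0.0000) = (-0.2000, -0.3464, 0.0000)
subtract pairs → two planes through P
linear system: -0.8687x+0.6915y = 0.0658−0.4288z; -0.8694x+-0.6928y = 0.0661−0.3939z
det = 1.2031;  x = -0.0759+0.4734z,  y = -0.0002+-0.0255z
sphere 1 gives Az²+Bz+C=0 with A=1.2247, B=0.0999, C=-0.0672;  B²−4AC=0.3393;  roots -0.2786, 0.1970;  negative root z = -0.2786
x = -0.2078, y = 0.0069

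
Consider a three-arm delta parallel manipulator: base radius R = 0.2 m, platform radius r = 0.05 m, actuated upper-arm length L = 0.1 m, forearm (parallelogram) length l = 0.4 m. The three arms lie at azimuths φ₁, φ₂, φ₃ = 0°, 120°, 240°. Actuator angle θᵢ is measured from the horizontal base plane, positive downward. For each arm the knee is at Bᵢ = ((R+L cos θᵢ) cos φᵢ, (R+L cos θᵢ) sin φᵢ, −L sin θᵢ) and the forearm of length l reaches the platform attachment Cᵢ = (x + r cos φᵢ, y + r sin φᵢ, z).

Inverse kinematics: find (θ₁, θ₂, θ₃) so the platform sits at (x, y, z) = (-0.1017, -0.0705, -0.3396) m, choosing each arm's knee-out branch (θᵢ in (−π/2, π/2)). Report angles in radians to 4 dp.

θ₁ = 1.0472, θ₂ = 0.5235, θ₃ = -0.3497

φ1=0.0° → target in arm frame (-0.1017, -0.0705)
  A=0.2517, B=-0.3396, C=(l²−L²−A²−y'²−z²)/(2L)=-0.1683
  γ=atan2(-0.3396,0.2517)=-0.9330;  ψ=arccos(-0.3980)=1.9802;  θ1=γ+ψ≈1.0472
arm 2 (φ=120.0°): x'=-0.0102, y'=0.1233
  A=0.1602, B=-0.3396, C=(l²−L²−A²−y'²−z²)/(2L)=-0.0310
  γ=atan2(-0.3396,0.1602)=-1.1300;  ψ=arccos(-0.0826)=1.6535;  θ2=γ+ψ≈0.5235
arm 3 (φ=240.0°): x'=0.1119, y'=-0.0528
  A cos θ + B sin θ = C:  0.0381·cos θ + -0.3396·sin θ = 0.1522
  θ3 = atan2(B,A) + arccos(C/0.3417) = -0.3497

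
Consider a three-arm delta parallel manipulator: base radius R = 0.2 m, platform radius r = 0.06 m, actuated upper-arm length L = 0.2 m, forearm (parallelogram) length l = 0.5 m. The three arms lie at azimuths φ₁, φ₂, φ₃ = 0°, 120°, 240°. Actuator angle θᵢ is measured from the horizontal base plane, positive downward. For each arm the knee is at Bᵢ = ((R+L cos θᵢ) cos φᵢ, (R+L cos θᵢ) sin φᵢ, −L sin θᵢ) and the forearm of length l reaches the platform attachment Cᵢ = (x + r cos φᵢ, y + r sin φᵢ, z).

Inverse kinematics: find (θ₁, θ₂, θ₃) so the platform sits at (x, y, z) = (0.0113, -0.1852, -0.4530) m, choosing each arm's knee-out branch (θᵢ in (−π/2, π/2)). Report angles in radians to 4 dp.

arm 1 (φ=0.0°): x'=0.0113, y'=-0.1852
  A=0.1287, B=-0.4530, C=(l²−L²−A²−y'²−z²)/(2L)=-0.1152
  √(A²+B²)=0.4709;  θ1 = -1.2940+1.8179 ≈ 0.5239
rotate P by −φ2: (-0.1660, 0.0828, -0.4530)
  A=0.3060, B=-0.4530, C=(l²−L²−A²−y'²−z²)/(2L)=-0.2393
  θ2 = atan2(B,A) + arccos(C/0.5467) = 1.0472
arm 3 (φ=240.0°): x'=0.1547, y'=0.1024
  e−x'=-0.0147;  (l²−L²−(e−x')²−y'²−z²)/2L = -0.0148
  θ3 = atan2(B,A) + arccos(C/0.4532) = 0.0001

θ₁ = 0.5239, θ₂ = 1.0472, θ₃ = 0.0001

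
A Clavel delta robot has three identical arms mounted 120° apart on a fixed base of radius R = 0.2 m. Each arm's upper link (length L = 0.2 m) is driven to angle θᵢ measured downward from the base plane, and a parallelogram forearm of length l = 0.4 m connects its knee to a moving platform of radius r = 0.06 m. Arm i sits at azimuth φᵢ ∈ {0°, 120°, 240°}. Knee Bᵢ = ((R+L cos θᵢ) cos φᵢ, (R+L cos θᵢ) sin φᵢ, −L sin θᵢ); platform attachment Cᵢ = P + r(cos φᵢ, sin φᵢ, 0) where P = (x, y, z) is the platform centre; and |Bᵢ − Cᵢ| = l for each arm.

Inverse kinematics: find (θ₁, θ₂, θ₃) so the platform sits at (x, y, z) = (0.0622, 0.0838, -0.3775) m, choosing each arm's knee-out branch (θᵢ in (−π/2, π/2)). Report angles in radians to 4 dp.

θ₁ = 0.4361, θ₂ = 0.5237, θ₃ = 1.0471

φ1=0.0° → target in arm frame (0.0622, 0.0838)
  A cos θ + B sin θ = C:  0.0778·cos θ + -0.3775·sin θ = -0.0890
  γ=atan2(-0.3775,0.0778)=-1.3675;  ψ=arccos(-0.2308)=1.8037;  θ1=γ+ψ≈0.4361
rotate P by −φ2: (0.0415, -0.0958, -0.3775)
  A=0.0985, B=-0.3775, C=(l²−L²−A²−y'²−z²)/(2L)=-0.1035
  γ=atan2(-0.3775,0.0985)=-1.3155;  ψ=arccos(-0.2652)=1.8392;  θ2=γ+ψ≈0.5237
rotate P by −φ3: (-0.1037, 0.0120, -0.3775)
  A=0.2437, B=-0.3775, C=(l²−L²−A²−y'²−z²)/(2L)=-0.2051
  θ3 = atan2(B,A) + arccos(C/0.4493) = 1.0471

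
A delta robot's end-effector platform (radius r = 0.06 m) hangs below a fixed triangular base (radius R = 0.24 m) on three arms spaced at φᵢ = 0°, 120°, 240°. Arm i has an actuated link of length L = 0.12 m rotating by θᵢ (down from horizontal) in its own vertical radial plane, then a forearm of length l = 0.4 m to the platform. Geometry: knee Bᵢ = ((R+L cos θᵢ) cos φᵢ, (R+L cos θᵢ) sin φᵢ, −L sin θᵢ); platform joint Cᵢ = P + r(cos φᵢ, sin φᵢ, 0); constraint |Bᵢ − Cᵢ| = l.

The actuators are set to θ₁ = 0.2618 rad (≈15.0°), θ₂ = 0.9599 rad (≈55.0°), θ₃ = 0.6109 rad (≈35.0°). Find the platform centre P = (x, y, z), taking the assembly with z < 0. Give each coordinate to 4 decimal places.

φ1=0.0°: virtual centre (0.2959, 0.0000, -0.0311), radius l
φ2=120.0°: virtual centre (-0.1244, 0.2155, -0.0983), radius l
arm 3 at φ=240.0°: ρ3 = 0.2783;  O3 = (-0.1391, -0.2410, -0.0688)
subtract pairs → two planes through P
plane₁₂: -0.8407x+0.4310y+-0.1345z = -0.0169
Cramer: x(z) = 0.0140-0.1248z;  y(z) = -0.0121+0.0686z
quadratic in z: (1.0203)z²+(0.1308)z+(-0.0794)=0, √Δ=0.5841 → z ∈ {-0.3504, 0.2221}; z = -0.3504 (taking z<0)
x = 0.0577, y = -0.0361

(0.0577, -0.0361, -0.3504)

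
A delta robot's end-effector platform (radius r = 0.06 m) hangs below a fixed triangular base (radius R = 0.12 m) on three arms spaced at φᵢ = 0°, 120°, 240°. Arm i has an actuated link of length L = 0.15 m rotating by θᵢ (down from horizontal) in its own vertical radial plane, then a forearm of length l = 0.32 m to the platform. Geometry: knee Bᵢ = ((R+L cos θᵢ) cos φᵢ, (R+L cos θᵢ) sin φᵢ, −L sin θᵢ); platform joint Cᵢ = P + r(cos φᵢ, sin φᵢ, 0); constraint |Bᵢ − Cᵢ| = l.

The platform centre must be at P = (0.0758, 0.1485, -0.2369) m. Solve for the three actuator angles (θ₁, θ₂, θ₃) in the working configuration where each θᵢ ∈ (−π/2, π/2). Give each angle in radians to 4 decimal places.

φ1=0.0° → target in arm frame (0.0758, 0.1485)
  A cos θ + B sin θ = C:  -0.0158·cos θ + -0.2369·sin θ = 0.0049
  √(A²+B²)=0.2374;  θ1 = -1.6374+1.5501 ≈ -0.0873
rotate P by −φ2: (0.0907, -0.1399, -0.2369)
  A cos θ + B sin θ = C:  -0.0307·cos θ + -0.2369·sin θ = 0.0109
  γ=atan2(-0.2369,-0.0307)=-1.6997;  ψ=arccos(0.0456)=1.5252;  θ2=γ+ψ≈-0.1745
rotate P by −φ3: (-0.1665, -0.0086, -0.2369)
  A cos θ + B sin θ = C:  0.2265·cos θ + -0.2369·sin θ = -0.0920
  θ3 = atan2(B,A) + arccos(C/0.3278) = 1.0475

θ₁ = -0.0873, θ₂ = -0.1745, θ₃ = 1.0475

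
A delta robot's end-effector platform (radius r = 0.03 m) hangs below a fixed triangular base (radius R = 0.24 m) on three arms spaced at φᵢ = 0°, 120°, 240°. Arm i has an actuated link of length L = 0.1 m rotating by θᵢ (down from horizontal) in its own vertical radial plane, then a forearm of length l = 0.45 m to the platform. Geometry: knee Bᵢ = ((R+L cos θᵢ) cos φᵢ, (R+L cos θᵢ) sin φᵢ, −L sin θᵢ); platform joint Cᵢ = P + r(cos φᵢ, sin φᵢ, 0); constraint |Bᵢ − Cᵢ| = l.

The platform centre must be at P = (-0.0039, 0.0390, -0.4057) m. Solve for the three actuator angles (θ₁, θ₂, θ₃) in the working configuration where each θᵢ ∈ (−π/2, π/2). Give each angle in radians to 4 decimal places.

θ₁ = 0.6979, θ₂ = 0.4366, θ₃ = 0.8730

arm 1 (φ=0.0°): x'=-0.0039, y'=0.0390
  A=0.2139, B=-0.4057, C=(l²−L²−A²−y'²−z²)/(2L)=-0.0968
  √(A²+B²)=0.4586;  θ1 = -1.0856+1.7835 ≈ 0.6979
rotate P by −φ2: (0.0357, -0.0161, -0.4057)
  A cos θ + B sin θ = C:  0.1743·cos θ + -0.4057·sin θ = -0.0136
  √(A²+B²)=0.4415;  θ2 = -1.1651+1.6016 ≈ 0.4366
rotate P by −φ3: (-0.0318, -0.0229, -0.4057)
  A cos θ + B sin θ = C:  0.2418·cos θ + -0.4057·sin θ = -0.1555
  θ3 = atan2(B,A) + arccos(C/0.4723) = 0.8730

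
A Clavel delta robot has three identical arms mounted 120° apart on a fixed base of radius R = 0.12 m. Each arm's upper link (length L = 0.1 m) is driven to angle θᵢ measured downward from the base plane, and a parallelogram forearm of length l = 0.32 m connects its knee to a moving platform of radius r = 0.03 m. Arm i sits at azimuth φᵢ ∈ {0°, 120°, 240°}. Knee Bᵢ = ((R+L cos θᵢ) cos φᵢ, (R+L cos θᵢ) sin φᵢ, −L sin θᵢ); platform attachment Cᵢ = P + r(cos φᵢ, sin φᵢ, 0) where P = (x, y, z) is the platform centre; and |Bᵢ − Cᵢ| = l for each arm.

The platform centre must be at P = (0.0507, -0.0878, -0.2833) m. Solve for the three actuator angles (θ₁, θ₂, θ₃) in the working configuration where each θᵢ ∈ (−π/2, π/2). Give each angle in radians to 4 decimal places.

θ₁ = 0.0873, θ₂ = 0.9604, θ₃ = 0.0874

arm 1 (φ=0.0°): x'=0.0507, y'=-0.0878
  A cos θ + B sin θ = C:  0.0393·cos θ + -0.2833·sin θ = 0.0144
  √(A²+B²)=0.2860;  θ1 = -1.4330+1.5203 ≈ 0.0873
arm 2 (φ=120.0°): x'=-0.1014, y'=0.0000
  e−x'=0.1914;  (l²−L²−(e−x')²−y'²−z²)/2L = -0.1224
  √(A²+B²)=0.3419;  θ2 = -0.9767+1.9371 ≈ 0.9604
φ3=240.0° → target in arm frame (0.0507, 0.0878)
  A cos θ + B sin θ = C:  0.0393·cos θ + -0.2833·sin θ = 0.0144
  √(A²+B²)=0.2860;  θ3 = -1.4329+1.5203 ≈ 0.0874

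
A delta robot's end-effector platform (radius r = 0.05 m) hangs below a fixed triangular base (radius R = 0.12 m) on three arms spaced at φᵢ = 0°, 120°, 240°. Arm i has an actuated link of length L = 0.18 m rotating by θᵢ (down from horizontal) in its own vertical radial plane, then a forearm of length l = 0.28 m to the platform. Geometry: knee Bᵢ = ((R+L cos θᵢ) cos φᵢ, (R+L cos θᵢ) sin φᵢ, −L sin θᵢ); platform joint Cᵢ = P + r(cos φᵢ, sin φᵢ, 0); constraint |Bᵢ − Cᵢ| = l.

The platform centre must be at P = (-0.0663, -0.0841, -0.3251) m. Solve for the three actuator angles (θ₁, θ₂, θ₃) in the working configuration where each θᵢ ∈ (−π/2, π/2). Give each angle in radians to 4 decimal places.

θ₁ = 1.1345, θ₂ = 1.0472, θ₃ = 0.4365

rotate P by −φ1: (-0.0663, -0.0841, -0.3251)
  A=0.1363, B=-0.3251, C=(l²−L²−A²−y'²−z²)/(2L)=-0.2371
  γ=atan2(-0.3251,0.1363)=-1.1738;  ψ=arccos(-0.6725)=2.3083;  θ1=γ+ψ≈1.1345
rotate P by −φ2: (-0.0397, 0.0995, -0.3251)
  A=0.1097, B=-0.3251, C=(l²−L²−A²−y'²−z²)/(2L)=-0.2267
  √(A²+B²)=0.3431;  θ2 = -1.2454+2.2926 ≈ 1.0472
φ3=240.0° → target in arm frame (0.1060, -0.0154)
  e−x'=-0.0360;  (l²−L²−(e−x')²−y'²−z²)/2L = -0.1701
  γ=atan2(-0.3251,-0.0360)=-1.6810;  ψ=arccos(-0.5199)=2.1176;  θ3=γ+ψ≈0.4365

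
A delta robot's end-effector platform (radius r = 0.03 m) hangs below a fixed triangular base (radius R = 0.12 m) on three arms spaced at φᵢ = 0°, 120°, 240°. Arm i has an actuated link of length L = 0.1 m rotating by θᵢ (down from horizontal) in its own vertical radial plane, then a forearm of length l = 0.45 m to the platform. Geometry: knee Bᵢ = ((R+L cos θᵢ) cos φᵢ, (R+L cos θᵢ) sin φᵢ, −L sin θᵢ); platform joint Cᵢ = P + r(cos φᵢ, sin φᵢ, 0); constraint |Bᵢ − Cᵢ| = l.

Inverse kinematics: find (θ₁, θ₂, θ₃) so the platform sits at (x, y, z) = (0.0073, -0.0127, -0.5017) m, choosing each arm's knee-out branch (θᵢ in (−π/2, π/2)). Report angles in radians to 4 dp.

arm 1 (φ=0.0°): x'=0.0073, y'=-0.0127
  A cos θ + B sin θ = C:  0.0827·cos θ + -0.5017·sin θ = -0.3310
  θ1 = atan2(B,A) + arccos(C/0.5085) = 0.8723
φ2=120.0° → target in arm frame (-0.0146, 0.0000)
  A cos θ + B sin θ = C:  0.1046·cos θ + -0.5017·sin θ = -0.3508
  θ2 = atan2(B,A) + arccos(C/0.5125) = 0.9595
rotate P by −φ3: (0.0073, 0.0127, -0.5017)
  A=0.0827, B=-0.5017, C=(l²−L²−A²−y'²−z²)/(2L)=-0.3310
  θ3 = atan2(B,A) + arccos(C/0.5085) = 0.8721

θ₁ = 0.8723, θ₂ = 0.9595, θ₃ = 0.8721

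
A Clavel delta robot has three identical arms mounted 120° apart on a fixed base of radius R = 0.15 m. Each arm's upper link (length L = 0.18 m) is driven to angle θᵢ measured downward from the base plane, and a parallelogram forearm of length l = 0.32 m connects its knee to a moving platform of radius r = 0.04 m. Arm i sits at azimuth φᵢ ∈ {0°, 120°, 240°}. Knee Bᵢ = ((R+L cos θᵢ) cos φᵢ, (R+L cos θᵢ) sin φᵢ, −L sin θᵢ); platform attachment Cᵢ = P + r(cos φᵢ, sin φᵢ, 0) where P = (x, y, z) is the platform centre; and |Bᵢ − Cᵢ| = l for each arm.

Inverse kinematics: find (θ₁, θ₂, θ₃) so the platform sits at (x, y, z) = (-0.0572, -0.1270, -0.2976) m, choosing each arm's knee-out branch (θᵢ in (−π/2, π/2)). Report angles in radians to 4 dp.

θ₁ = 1.0469, θ₂ = 1.1344, θ₃ = 0.0872

arm 1 (φ=0.0°): x'=-0.0572, y'=-0.1270
  e−x'=0.1672;  (l²−L²−(e−x')²−y'²−z²)/2L = -0.1740
  θ1 = atan2(B,A) + arccos(C/0.3414) = 1.0469
rotate P by −φ2: (-0.0814, 0.1130, -0.2976)
  e−x'=0.1914;  (l²−L²−(e−x')²−y'²−z²)/2L = -0.1888
  √(A²+B²)=0.3538;  θ2 = -0.9993+2.1337 ≈ 1.1344
arm 3 (φ=240.0°): x'=0.1386, y'=0.0140
  e−x'=-0.0286;  (l²−L²−(e−x')²−y'²−z²)/2L = -0.0544
  θ3 = atan2(B,A) + arccos(C/0.2990) = 0.0872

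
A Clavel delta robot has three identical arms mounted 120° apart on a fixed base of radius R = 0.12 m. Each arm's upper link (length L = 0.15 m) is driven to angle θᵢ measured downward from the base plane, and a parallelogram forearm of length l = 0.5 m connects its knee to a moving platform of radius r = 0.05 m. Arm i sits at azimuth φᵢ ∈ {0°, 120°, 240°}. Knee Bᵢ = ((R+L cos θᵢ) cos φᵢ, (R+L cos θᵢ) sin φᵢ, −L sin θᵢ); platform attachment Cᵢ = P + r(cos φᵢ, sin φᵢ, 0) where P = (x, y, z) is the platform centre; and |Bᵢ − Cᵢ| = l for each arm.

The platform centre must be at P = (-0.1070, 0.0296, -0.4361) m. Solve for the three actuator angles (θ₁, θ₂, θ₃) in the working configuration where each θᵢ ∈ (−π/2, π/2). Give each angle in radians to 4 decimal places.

φ1=0.0° → target in arm frame (-0.1070, 0.0296)
  A cos θ + B sin θ = C:  0.1770·cos θ + -0.4361·sin θ = 0.0170
  γ=atan2(-0.4361,0.1770)=-1.1852;  ψ=arccos(0.0362)=1.5346;  θ1=γ+ψ≈0.3493
φ2=120.0° → target in arm frame (0.0791, 0.0779)
  A=-0.0091, B=-0.4361, C=(l²−L²−A²−y'²−z²)/(2L)=0.1039
  √(A²+B²)=0.4362;  θ2 = -1.5917+1.3303 ≈ -0.2615
rotate P by −φ3: (0.0279, -0.1075, -0.4361)
  e−x'=0.0421;  (l²−L²−(e−x')²−y'²−z²)/2L = 0.0800
  γ=atan2(-0.4361,0.0421)=-1.4745;  ψ=arccos(0.1825)=1.3872;  θ3=γ+ψ≈-0.0873

θ₁ = 0.3493, θ₂ = -0.2615, θ₃ = -0.0873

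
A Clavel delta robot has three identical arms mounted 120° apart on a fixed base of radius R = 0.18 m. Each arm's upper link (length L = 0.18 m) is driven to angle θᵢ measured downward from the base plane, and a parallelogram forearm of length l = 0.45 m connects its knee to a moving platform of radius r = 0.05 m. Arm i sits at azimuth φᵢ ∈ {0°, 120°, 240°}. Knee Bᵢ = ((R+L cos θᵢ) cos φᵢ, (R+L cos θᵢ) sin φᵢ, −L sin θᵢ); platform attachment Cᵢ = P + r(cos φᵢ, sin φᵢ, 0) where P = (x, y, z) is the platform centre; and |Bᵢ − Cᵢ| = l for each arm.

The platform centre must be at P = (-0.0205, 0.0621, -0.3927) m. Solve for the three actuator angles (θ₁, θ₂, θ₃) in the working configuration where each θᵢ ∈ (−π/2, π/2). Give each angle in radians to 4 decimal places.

arm 1 (φ=0.0°): x'=-0.0205, y'=0.0621
  A=0.1505, B=-0.3927, C=(l²−L²−A²−y'²−z²)/(2L)=-0.0295
  θ1 = atan2(B,A) + arccos(C/0.4206) = 0.4362
rotate P by −φ2: (0.0640, -0.0133, -0.3927)
  e−x'=0.0660;  (l²−L²−(e−x')²−y'²−z²)/2L = 0.0315
  θ2 = atan2(B,A) + arccos(C/0.3982) = 0.0871
φ3=240.0° → target in arm frame (-0.0435, -0.0488)
  A=0.1735, B=-0.3927, C=(l²−L²−A²−y'²−z²)/(2L)=-0.0461
  γ=atan2(-0.3927,0.1735)=-1.1547;  ψ=arccos(-0.1075)=1.6785;  θ3=γ+ψ≈0.5237

θ₁ = 0.4362, θ₂ = 0.0871, θ₃ = 0.5237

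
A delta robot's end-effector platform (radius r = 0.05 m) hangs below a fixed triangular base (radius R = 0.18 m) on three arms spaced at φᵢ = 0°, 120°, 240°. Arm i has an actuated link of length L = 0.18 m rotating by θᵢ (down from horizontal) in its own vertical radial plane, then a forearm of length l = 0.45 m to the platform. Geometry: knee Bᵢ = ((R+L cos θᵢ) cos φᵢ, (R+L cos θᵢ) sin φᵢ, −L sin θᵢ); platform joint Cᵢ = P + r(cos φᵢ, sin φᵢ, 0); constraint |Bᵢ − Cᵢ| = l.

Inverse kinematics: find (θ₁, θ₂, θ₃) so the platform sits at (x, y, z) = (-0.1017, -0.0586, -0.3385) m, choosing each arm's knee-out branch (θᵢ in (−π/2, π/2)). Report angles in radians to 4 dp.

θ₁ = 0.6111, θ₂ = 0.1747, θ₃ = -0.3488

arm 1 (φ=0.0°): x'=-0.1017, y'=-0.0586
  A cos θ + B sin θ = C:  0.2317·cos θ + -0.3385·sin θ = -0.0044
  θ1 = atan2(B,A) + arccos(C/0.4102) = 0.6111
rotate P by −φ2: (0.0001, 0.1174, -0.3385)
  e−x'=0.1299;  (l²−L²−(e−x')²−y'²−z²)/2L = 0.0691
  √(A²+B²)=0.3626;  θ2 = -1.2044+1.3791 ≈ 0.1747
φ3=240.0° → target in arm frame (0.1016, -0.0588)
  e−x'=0.0284;  (l²−L²−(e−x')²−y'²−z²)/2L = 0.1424
  √(A²+B²)=0.3397;  θ3 = -1.4871+1.1383 ≈ -0.3488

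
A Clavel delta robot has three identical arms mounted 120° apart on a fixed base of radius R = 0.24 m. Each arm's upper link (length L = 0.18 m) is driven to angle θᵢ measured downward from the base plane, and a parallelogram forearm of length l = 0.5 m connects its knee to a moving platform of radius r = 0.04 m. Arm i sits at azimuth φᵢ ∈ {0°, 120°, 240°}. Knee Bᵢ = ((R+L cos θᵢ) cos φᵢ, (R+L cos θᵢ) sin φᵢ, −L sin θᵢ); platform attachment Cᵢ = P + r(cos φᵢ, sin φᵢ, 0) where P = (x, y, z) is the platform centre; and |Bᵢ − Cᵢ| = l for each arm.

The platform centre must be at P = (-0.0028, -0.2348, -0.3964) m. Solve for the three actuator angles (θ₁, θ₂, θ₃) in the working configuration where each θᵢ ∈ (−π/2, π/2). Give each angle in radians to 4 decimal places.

θ₁ = 0.6981, θ₂ = 1.3965, θ₃ = -0.3492

φ1=0.0° → target in arm frame (-0.0028, -0.2348)
  A cos θ + B sin θ = C:  0.2028·cos θ + -0.3964·sin θ = -0.0994
  γ=atan2(-0.3964,0.2028)=-1.0979;  ψ=arccos(-0.2233)=1.7960;  θ1=γ+ψ≈0.6981
rotate P by −φ2: (-0.2019, 0.1198, -0.3964)
  e−x'=0.4019;  (l²−L²−(e−x')²−y'²−z²)/2L = -0.3207
  γ=atan2(-0.3964,0.4019)=-0.7785;  ψ=arccos(-0.5681)=2.1750;  θ2=γ+ψ≈1.3965
rotate P by −φ3: (0.2047, 0.1150, -0.3964)
  e−x'=-0.0047;  (l²−L²−(e−x')²−y'²−z²)/2L = 0.1312
  γ=atan2(-0.3964,-0.0047)=-1.5828;  ψ=arccos(0.3309)=1.2335;  θ3=γ+ψ≈-0.3492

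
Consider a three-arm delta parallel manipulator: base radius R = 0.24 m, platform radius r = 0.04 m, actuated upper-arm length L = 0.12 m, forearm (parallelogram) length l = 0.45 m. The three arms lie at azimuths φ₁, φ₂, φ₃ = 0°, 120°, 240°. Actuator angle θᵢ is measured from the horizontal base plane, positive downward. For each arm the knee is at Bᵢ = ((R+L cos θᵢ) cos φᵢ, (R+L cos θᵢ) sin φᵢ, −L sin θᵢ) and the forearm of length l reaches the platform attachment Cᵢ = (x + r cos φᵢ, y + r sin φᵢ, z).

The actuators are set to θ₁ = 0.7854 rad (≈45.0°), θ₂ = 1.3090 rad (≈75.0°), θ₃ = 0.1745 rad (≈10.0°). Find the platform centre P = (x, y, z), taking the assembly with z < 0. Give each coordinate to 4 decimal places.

φ1=0.0°: virtual centre (0.2849, 0.0000, -0.0849), radius l
arm 2 at φ=120.0°: (R−r)+L cos θ2 = 0.2311;  O2 = (-0.1155, 0.2001, -0.1159)
φ3=240.0°: virtual centre (-0.1591, -0.2755, -0.0208), radius l
subtract pairs → two planes through P
linear system: -0.8008x+0.4002y = -0.0215−-0.0621z; -0.8879x+-0.5511y = 0.0133−0.1280z
det = 0.7966;  x = 0.0082+0.0214z,  y = -0.0374+0.1979z
sphere 1 gives Az²+Bz+C=0 with A=1.0396, B=0.1431, C=-0.1174;  B²−4AC=0.5085;  roots -0.4118, 0.2741;  negative root z = -0.4118
x = -0.0006, y = -0.1189

(-0.0006, -0.1189, -0.4118)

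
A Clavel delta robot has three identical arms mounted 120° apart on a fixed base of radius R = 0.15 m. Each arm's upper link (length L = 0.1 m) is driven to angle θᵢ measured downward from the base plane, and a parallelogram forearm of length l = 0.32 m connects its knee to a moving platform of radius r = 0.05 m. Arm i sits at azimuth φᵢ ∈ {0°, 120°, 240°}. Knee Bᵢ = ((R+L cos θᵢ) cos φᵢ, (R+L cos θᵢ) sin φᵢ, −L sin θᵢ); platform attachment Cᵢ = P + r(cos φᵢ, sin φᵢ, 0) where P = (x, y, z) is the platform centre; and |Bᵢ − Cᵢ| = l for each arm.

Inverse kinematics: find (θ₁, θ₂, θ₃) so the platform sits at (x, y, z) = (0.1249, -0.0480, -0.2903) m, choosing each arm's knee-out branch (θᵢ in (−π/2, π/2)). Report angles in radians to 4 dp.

θ₁ = -0.1750, θ₂ = 1.2214, θ₃ = 0.7853

φ1=0.0° → target in arm frame (0.1249, -0.0480)
  e−x'=-0.0249;  (l²−L²−(e−x')²−y'²−z²)/2L = 0.0260
  θ1 = atan2(B,A) + arccos(C/0.2914) = -0.1750
φ2=120.0° → target in arm frame (-0.1040, -0.0842)
  A=0.2040, B=-0.2903, C=(l²−L²−A²−y'²−z²)/(2L)=-0.2029
  θ2 = atan2(B,A) + arccos(C/0.3548) = 1.2214
φ3=240.0° → target in arm frame (-0.0209, 0.1322)
  A=0.1209, B=-0.2903, C=(l²−L²−A²−y'²−z²)/(2L)=-0.1198
  θ3 = atan2(B,A) + arccos(C/0.3145) = 0.7853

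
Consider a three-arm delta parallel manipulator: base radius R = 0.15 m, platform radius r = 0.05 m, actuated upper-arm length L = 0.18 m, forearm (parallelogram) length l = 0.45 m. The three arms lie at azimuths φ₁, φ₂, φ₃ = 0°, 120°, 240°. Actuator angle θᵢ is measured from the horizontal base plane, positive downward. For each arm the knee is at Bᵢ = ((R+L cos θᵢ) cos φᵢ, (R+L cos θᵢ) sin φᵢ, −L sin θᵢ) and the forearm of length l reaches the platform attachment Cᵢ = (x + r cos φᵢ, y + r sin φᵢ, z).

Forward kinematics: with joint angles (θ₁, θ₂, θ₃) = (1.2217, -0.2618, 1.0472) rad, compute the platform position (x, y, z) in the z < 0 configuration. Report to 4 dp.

(-0.1640, 0.2061, -0.4015)

S1 = (0.1616·cos0.0°, 0.1616·sin0.0°, -0.1691) = (0.1616, 0.0000, -0.1691)
S2 = (0.2739·cos120.0°, 0.2739·sin120.0°, 0.0466) = (-0.1369, 0.2372, 0.0466)
S3 = (0.1900·cos240.0°, 0.1900·sin240.0°, -0.1559) = (-0.0950, -0.1645, -0.1559)
eliminate P² terms by subtracting sphere 1 from 2 and 3
plane₁₂: -0.5970x+0.4744y+0.4315z = 0.0225
det = 0.4399;  x = -0.0229+0.3514z,  y = 0.0185+-0.4673z
sphere 1 gives Az²+Bz+C=0 with A=1.3419, B=0.1913, C=-0.1395;  B²−4AC=0.7854;  roots -0.4015, 0.2589;  negative root z = -0.4015
x = -0.1640, y = 0.2061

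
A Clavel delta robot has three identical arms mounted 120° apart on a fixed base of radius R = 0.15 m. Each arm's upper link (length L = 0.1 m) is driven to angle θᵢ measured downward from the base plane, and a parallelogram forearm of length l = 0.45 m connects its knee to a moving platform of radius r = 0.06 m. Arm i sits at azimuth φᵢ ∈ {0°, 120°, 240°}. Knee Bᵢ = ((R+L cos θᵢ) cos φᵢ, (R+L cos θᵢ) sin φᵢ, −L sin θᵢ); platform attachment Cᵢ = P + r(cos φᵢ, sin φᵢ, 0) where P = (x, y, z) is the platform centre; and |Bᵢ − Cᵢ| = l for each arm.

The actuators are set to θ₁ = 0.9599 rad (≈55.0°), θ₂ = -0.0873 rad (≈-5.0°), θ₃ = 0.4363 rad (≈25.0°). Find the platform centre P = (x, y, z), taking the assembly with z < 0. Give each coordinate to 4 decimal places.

arm 1 at φ=0.0°: e+L cos θ1 = 0.1474;  centre 1 = (0.1474, 0.0000, -0.0819)
centre 2 = (0.1896·cos120.0°, 0.1896·sin120.0°, 0.0087) = (-0.0948, 0.1642, 0.0087)
φ3=240.0°: virtual centre (-0.0903, -0.1564, -0.0423), radius l
subtract pairs → two planes through P
linear system: -0.4843x+0.3284y = 0.0076−0.1813z; -0.4754x+-0.3129y = 0.0060−0.0793z
Cramer: x(z) = -0.0141+0.2690z;  y(z) = 0.0023-0.1552z
sphere 1 gives Az²+Bz+C=0 with A=1.0965, B=0.0762, C=-0.1697;  B²−4AC=0.7501;  roots -0.4297, 0.3602;  negative root z = -0.4297
x = -0.1297, y = 0.0690

(-0.1297, 0.0690, -0.4297)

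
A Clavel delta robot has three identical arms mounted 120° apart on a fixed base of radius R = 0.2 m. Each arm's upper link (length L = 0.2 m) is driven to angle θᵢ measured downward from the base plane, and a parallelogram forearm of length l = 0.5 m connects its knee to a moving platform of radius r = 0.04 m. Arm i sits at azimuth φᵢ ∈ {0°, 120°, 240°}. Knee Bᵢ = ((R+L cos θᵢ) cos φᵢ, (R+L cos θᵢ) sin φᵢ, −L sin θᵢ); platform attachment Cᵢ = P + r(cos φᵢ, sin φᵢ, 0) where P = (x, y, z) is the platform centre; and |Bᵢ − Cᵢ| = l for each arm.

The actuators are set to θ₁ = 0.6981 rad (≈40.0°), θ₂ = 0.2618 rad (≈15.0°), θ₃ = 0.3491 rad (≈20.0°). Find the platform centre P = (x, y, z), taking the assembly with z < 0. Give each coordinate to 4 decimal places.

O1 = (0.3132·cos0.0°, 0.3132·sin0.0°, -0.1286) = (0.3132, 0.0000, -0.1286)
arm 2 at φ=120.0°: ρ2 = 0.3532;  O2 = (-0.1766, 0.3059, -0.0518)
φ3=240.0°: virtual centre (-0.1740, -0.3013, -0.0684), radius l
subtract pairs → two planes through P
linear system: -0.9796x+0.6117y = 0.0128−0.1536z; -0.9744x+-0.6026y = 0.0111−0.1203z
det = 1.1864;  x = -0.0122+0.1400z,  y = 0.0013+-0.0268z
quadratic in z: (1.0203)z²+(0.1659)z+(-0.1276)=0, √Δ=0.7404 → z ∈ {-0.4441, 0.2815}; z = -0.4441 (taking z<0)
x = -0.0744, y = 0.0132

(-0.0744, 0.0132, -0.4441)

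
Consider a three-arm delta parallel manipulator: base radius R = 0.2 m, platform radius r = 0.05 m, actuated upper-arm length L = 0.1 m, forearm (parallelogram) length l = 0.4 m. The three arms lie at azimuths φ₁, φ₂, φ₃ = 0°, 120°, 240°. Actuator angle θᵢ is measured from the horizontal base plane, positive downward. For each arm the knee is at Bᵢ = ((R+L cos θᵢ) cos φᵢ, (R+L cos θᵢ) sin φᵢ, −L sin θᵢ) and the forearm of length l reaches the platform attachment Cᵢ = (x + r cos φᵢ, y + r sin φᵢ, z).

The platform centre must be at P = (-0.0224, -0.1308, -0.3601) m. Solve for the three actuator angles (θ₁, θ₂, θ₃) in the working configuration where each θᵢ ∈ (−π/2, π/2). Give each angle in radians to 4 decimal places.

arm 1 (φ=0.0°): x'=-0.0224, y'=-0.1308
  A=0.1724, B=-0.3601, C=(l²−L²−A²−y'²−z²)/(2L)=-0.1325
  θ1 = atan2(B,A) + arccos(C/0.3992) = 0.7848
arm 2 (φ=120.0°): x'=-0.1021, y'=0.0848
  e−x'=0.2521;  (l²−L²−(e−x')²−y'²−z²)/2L = -0.2520
  θ2 = atan2(B,A) + arccos(C/0.4396) = 1.2213
φ3=240.0° → target in arm frame (0.1245, 0.0460)
  A=0.0255, B=-0.3601, C=(l²−L²−A²−y'²−z²)/(2L)=0.0878
  γ=atan2(-0.3601,0.0255)=-1.5000;  ψ=arccos(0.2432)=1.3251;  θ3=γ+ψ≈-0.1749

θ₁ = 0.7848, θ₂ = 1.2213, θ₃ = -0.1749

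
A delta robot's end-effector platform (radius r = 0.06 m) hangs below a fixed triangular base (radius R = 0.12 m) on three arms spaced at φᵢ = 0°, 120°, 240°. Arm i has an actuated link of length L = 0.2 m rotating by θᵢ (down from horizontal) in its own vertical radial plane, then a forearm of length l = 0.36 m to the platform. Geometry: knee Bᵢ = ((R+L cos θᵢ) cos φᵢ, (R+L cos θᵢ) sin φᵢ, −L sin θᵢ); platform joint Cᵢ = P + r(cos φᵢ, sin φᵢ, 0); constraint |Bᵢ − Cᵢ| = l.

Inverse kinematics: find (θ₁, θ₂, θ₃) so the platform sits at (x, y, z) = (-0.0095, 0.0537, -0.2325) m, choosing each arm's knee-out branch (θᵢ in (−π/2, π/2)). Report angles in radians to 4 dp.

arm 1 (φ=0.0°): x'=-0.0095, y'=0.0537
  A=0.0695, B=-0.2325, C=(l²−L²−A²−y'²−z²)/(2L)=0.0696
  θ1 = atan2(B,A) + arccos(C/0.2427) = -0.0003
φ2=120.0° → target in arm frame (0.0513, -0.0186)
  A=0.0087, B=-0.2325, C=(l²−L²−A²−y'²−z²)/(2L)=0.0878
  γ=atan2(-0.2325,0.0087)=-1.5332;  ψ=arccos(0.3774)=1.1838;  θ2=γ+ψ≈-0.3494
arm 3 (φ=240.0°): x'=-0.0418, y'=-0.0351
  A cos θ + B sin θ = C:  0.1018·cos θ + -0.2325·sin θ = 0.0599
  θ3 = atan2(B,A) + arccos(C/0.2538) = 0.1743

θ₁ = -0.0003, θ₂ = -0.3494, θ₃ = 0.1743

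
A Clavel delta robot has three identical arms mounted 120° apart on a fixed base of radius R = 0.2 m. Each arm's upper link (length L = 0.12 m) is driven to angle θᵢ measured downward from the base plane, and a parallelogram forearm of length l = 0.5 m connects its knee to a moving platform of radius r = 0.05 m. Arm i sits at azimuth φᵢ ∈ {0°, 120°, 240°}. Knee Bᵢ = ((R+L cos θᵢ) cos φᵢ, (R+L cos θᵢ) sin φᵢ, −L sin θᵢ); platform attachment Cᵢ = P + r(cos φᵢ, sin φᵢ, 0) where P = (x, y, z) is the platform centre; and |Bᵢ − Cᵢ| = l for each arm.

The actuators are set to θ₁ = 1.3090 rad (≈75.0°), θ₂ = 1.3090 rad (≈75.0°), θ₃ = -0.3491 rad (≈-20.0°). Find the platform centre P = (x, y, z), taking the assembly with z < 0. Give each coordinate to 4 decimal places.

(-0.1192, -0.2064, -0.4584)

φ1=0.0°: virtual centre (0.1811, 0.0000, -0.1159), radius l
S2 = (0.1811·cos120.0°, 0.1811·sin120.0°, -0.1159) = (-0.0905, 0.1568, -0.1159)
φ3=240.0°: virtual centre (-0.1314, -0.2276, 0.0410), radius l
|S₂|²−|S₁|² = 0.0000;  |S₃|²−|S₁|² = 0.0245
plane₁₂: -0.5432x+0.3136y+0.0000z = 0.0000
Cramer: x(z) = -0.0173+0.2221z;  y(z) = -0.0300+0.3848z
sphere 1 gives Az²+Bz+C=0 with A=1.1974, B=0.1206, C=-0.1963;  B²−4AC=0.9547;  roots -0.4584, 0.3577;  negative root z = -0.4584
x = -0.1192, y = -0.2064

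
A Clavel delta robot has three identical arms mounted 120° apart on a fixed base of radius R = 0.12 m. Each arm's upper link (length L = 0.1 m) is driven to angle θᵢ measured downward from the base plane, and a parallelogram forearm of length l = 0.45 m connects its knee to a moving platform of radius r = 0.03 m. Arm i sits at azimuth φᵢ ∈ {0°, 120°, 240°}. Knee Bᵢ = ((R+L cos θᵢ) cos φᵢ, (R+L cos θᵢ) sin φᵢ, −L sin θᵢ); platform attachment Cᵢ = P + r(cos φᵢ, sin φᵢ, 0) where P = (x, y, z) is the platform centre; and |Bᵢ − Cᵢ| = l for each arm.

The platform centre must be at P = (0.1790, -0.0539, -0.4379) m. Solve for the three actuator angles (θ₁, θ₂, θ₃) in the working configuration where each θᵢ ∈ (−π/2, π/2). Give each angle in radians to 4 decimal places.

arm 1 (φ=0.0°): x'=0.1790, y'=-0.0539
  A cos θ + B sin θ = C:  -0.0890·cos θ + -0.4379·sin θ = -0.0504
  √(A²+B²)=0.4469;  θ1 = -1.7713+1.6839 ≈ -0.0875
φ2=120.0° → target in arm frame (-0.1362, -0.1281)
  A cos θ + B sin θ = C:  0.2262·cos θ + -0.4379·sin θ = -0.3341
  θ2 = atan2(B,A) + arccos(C/0.4929) = 1.2216
φ3=240.0° → target in arm frame (-0.0428, 0.1820)
  A=0.1328, B=-0.4379, C=(l²−L²−A²−y'²−z²)/(2L)=-0.2501
  √(A²+B²)=0.4576;  θ3 = -1.2763+2.1489 ≈ 0.8726

θ₁ = -0.0875, θ₂ = 1.2216, θ₃ = 0.8726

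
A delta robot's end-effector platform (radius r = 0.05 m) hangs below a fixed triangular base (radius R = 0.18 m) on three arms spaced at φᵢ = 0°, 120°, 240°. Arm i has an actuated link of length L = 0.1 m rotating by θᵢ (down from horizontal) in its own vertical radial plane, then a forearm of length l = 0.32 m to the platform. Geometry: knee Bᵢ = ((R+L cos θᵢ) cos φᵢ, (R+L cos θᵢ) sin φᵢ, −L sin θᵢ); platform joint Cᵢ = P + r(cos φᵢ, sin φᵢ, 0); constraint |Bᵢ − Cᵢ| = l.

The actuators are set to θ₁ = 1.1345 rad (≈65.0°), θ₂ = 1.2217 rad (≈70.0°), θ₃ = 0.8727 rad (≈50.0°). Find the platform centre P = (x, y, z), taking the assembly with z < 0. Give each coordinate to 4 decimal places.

(-0.0091, -0.0319, -0.3524)

O1 = (0.1723·cos0.0°, 0.1723·sin0.0°, -0.0906) = (0.1723, 0.0000, -0.0906)
φ2=120.0°: virtual centre (-0.0821, 0.1422, -0.0940), radius l
arm 3 at φ=240.0°: (R−r)+L cos θ3 = 0.1943;  O3 = (-0.0971, -0.1682, -0.0766)
eliminate P² terms by subtracting sphere 1 from 2 and 3
linear system: -0.5087x+0.2844y = -0.0021−-0.0067z; -0.5388x+-0.3365y = 0.0057−0.0281z
det = 0.3244;  x = -0.0028+0.0177z,  y = -0.0125+0.0551z
quadratic in z: (1.0033)z²+(0.1737)z+(-0.0634)=0, √Δ=0.5334 → z ∈ {-0.3524, 0.1792}; z = -0.3524 (taking z<0)
x = -0.0091, y = -0.0319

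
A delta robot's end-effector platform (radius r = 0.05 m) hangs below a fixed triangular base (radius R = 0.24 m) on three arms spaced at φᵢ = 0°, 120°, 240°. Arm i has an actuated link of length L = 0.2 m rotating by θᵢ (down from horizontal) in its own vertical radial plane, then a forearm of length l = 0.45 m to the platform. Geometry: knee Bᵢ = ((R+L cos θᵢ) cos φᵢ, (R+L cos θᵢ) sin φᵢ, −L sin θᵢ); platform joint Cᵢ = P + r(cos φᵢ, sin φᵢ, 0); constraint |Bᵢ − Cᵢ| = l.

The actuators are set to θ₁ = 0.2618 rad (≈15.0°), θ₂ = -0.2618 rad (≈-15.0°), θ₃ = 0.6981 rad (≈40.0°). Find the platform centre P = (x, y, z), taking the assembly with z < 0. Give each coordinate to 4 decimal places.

(0.0030, 0.0909, -0.2747)

centre 1 = (0.3832·cos0.0°, 0.3832·sin0.0°, -0.0518) = (0.3832, 0.0000, -0.0518)
arm 2 at φ=120.0°: e+L cos θ2 = 0.3832;  centre 2 = (-0.1916, 0.3318, 0.0518)
centre 3 = (0.3432·cos240.0°, 0.3432·sin240.0°, -0.1286) = (-0.1716, -0.2972, -0.1286)
subtract pairs → two planes through P
[-1.1496 0.6637 0.2071]·P = 0.0000;  [-1.1096 -0.5945 -0.1536]·P = -0.0152
det = 1.4198;  x = 0.0071+0.0149z,  y = 0.0123+-0.2862z
sphere 1 gives Az²+Bz+C=0 with A=1.0821, B=0.0853, C=-0.0582;  B²−4AC=0.2593;  roots -0.2747, 0.1959;  negative root z = -0.2747
x = 0.0030, y = 0.0909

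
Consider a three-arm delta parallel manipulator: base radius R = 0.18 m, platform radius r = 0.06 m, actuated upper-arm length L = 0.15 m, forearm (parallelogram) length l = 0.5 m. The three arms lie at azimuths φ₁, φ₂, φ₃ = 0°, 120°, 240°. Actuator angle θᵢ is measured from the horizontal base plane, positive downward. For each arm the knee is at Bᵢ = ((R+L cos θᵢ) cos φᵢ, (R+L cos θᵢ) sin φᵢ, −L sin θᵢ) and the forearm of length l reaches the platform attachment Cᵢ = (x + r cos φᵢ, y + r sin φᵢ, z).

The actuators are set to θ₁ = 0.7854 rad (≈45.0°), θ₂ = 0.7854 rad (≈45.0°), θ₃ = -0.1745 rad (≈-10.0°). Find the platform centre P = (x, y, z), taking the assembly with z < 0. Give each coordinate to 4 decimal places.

arm 1 at φ=0.0°: ρ1 = 0.2261;  O1 = (0.2261, 0.0000, -0.1061)
φ2=120.0°: virtual centre (-0.1130, 0.1958, -0.1061), radius l
arm 3 at φ=240.0°: ρ3 = 0.2677;  O3 = (-0.1339, -0.2319, 0.0260)
subtract pairs → two planes through P
plane₁₂: -0.6782x+0.3916y+0.0000z = 0.0000
Cramer: x(z) = -0.0066+0.1735z;  y(z) = -0.0114+0.3005z
sphere 1 gives Az²+Bz+C=0 with A=1.1204, B=0.1246, C=-0.1845;  B²−4AC=0.8424;  roots -0.4652, 0.3540;  negative root z = -0.4652
x = -0.0873, y = -0.1512

(-0.0873, -0.1512, -0.4652)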